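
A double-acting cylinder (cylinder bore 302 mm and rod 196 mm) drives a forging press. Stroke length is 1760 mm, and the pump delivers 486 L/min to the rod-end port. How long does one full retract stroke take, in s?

Rod-side annular area A_ann = π/4 × (302² − 196²) = 41460 mm^2
Swept volume V = A × L; t = V / Q = A·L / Q

t ≈ 9.01 s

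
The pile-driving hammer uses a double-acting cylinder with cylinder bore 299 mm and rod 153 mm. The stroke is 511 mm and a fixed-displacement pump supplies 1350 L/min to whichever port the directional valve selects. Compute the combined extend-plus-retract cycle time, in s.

Cap-side area A_cap = π/4 × (299 mm)² = 70220 mm^2
Rod-side annular area A_ann = π/4 × (299² − 153²) = 51830 mm^2
t_ext = A_cap·L/Q = 1.595 s
t_ret = A_ann·L/Q = 1.177 s
t_cycle = t_ext + t_ret

t ≈ 2.77 s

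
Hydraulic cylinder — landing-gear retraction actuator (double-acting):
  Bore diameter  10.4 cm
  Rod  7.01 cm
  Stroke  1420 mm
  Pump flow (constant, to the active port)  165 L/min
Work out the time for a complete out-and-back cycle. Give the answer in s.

t ≈ 6.78 s

Cap-side area A_cap = π/4 × (10.4 cm)² = 84.95 cm^2
Rod-side annular area A_ann = π/4 × (10.4² − 7.01²) = 46.35 cm^2
t_ext = A_cap·L/Q = 4.386 s
t_ret = A_ann·L/Q = 2.394 s
t_cycle = t_ext + t_ret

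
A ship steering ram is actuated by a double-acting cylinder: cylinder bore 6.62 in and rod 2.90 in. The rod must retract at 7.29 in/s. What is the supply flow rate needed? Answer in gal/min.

Rod-side annular area A_ann = π/4 × (6.62² − 2.90²) = 27.81 in^2
Q = A × v

Q ≈ 52.7 gal/min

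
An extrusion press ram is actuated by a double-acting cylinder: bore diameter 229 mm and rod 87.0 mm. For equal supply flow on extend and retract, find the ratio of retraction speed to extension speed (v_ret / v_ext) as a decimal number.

v_ret/v_ext ≈ 1.17

Cap-side area A_cap = π/4 × (229 mm)² = 41190 mm^2
Rod-side annular area A_ann = π/4 × (229² − 87.0²) = 35240 mm^2
For equal Q, v ∝ 1/A, so v_ret/v_ext = A_cap/A_ann.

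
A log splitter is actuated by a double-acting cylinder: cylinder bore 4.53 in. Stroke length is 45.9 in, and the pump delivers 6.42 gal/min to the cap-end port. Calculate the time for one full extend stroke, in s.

Cap-side area A_cap = π/4 × (4.53 in)² = 16.12 in^2
Swept volume V = A × L; t = V / Q = A·L / Q

t ≈ 29.9 s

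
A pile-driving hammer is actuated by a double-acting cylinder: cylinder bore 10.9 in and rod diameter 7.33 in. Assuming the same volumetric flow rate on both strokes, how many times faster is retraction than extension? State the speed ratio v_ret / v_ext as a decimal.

Cap-side area A_cap = π/4 × (10.9 in)² = 93.31 in^2
Rod-side annular area A_ann = π/4 × (10.9² − 7.33²) = 51.11 in^2
For equal Q, v ∝ 1/A, so v_ret/v_ext = A_cap/A_ann.

v_ret/v_ext ≈ 1.83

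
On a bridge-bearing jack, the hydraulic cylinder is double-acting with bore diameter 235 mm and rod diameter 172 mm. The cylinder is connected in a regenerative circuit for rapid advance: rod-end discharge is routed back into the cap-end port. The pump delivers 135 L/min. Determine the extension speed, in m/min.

v ≈ 5.81 m/min

In regeneration the rod-end outflow joins the pump flow into the cap end, so the net volume the pump must supply per unit advance equals the rod cross-section area.
Rod cross-section A_rod = π/4 × (172 mm)² = 23240 mm^2
v = Q_pump / A_rod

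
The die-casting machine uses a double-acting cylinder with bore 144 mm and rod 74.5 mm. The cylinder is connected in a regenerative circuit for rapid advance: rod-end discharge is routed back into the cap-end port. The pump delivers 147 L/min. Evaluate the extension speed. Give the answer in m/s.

In regeneration the rod-end outflow joins the pump flow into the cap end, so the net volume the pump must supply per unit advance equals the rod cross-section area.
Rod cross-section A_rod = π/4 × (74.5 mm)² = 4359 mm^2
v = Q_pump / A_rod

v ≈ 0.562 m/s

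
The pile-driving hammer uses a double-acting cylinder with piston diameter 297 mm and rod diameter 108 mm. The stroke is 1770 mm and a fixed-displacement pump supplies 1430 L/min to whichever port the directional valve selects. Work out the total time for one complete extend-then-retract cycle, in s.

Cap-side area A_cap = π/4 × (297 mm)² = 69280 mm^2
Rod-side annular area A_ann = π/4 × (297² − 108²) = 60120 mm^2
t_ext = A_cap·L/Q = 5.145 s
t_ret = A_ann·L/Q = 4.465 s
t_cycle = t_ext + t_ret

t ≈ 9.61 s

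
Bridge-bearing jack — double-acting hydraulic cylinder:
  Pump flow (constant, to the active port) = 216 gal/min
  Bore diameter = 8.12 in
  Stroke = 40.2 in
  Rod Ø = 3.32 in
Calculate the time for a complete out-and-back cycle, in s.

t ≈ 4.59 s

Cap-side area A_cap = π/4 × (8.12 in)² = 51.78 in^2
Rod-side annular area A_ann = π/4 × (8.12² − 3.32²) = 43.13 in^2
t_ext = A_cap·L/Q = 2.503 s
t_ret = A_ann·L/Q = 2.085 s
t_cycle = t_ext + t_ret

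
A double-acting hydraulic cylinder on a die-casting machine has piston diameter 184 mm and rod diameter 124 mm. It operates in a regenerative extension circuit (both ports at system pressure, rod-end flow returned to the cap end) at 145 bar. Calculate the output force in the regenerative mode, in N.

With equal pressure on both faces, forces on the annular region cancel; the net push is pressure × rod cross-section.
Rod cross-section A_rod = π/4 × (124 mm)² = 12080 mm^2
F = P × A_rod

F ≈ 1.75e5 N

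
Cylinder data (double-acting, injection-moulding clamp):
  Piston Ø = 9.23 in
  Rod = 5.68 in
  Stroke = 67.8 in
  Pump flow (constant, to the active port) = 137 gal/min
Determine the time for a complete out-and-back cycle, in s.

t ≈ 13.9 s

Cap-side area A_cap = π/4 × (9.23 in)² = 66.91 in^2
Rod-side annular area A_ann = π/4 × (9.23² − 5.68²) = 41.57 in^2
t_ext = A_cap·L/Q = 8.601 s
t_ret = A_ann·L/Q = 5.344 s
t_cycle = t_ext + t_ret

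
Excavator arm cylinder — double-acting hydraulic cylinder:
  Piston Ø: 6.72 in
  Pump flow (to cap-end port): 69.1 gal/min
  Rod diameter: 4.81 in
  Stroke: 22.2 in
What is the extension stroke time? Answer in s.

Cap-side area A_cap = π/4 × (6.72 in)² = 35.47 in^2
Swept volume V = A × L; t = V / Q = A·L / Q

t ≈ 2.96 s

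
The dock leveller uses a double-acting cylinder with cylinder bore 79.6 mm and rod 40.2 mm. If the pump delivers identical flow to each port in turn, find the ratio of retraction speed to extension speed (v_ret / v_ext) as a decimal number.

Cap-side area A_cap = π/4 × (79.6 mm)² = 4976 mm^2
Rod-side annular area A_ann = π/4 × (79.6² − 40.2²) = 3707 mm^2
For equal Q, v ∝ 1/A, so v_ret/v_ext = A_cap/A_ann.

v_ret/v_ext ≈ 1.34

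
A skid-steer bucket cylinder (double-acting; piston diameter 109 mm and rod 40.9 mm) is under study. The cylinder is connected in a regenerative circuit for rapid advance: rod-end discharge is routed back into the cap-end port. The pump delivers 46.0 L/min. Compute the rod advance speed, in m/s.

In regeneration the rod-end outflow joins the pump flow into the cap end, so the net volume the pump must supply per unit advance equals the rod cross-section area.
Rod cross-section A_rod = π/4 × (40.9 mm)² = 1314 mm^2
v = Q_pump / A_rod

v ≈ 0.584 m/s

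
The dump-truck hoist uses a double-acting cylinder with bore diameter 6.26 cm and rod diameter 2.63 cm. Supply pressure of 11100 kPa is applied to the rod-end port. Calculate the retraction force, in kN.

Rod-side annular area A_ann = π/4 × (6.26² − 2.63²) = 25.35 cm^2
On retraction the pressure acts on the annular area (bore minus rod).
F = P × A_ann

F ≈ 28.1 kN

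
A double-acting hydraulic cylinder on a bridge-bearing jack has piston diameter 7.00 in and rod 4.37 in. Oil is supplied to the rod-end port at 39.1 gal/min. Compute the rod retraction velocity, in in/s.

v ≈ 6.41 in/s

Rod-side annular area A_ann = π/4 × (7.00² − 4.37²) = 23.49 in^2
Flow into the rod-end port fills the annular volume.
v = Q / A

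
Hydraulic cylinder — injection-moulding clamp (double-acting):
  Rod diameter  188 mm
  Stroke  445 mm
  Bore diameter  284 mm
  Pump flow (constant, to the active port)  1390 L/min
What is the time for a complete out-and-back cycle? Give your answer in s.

Cap-side area A_cap = π/4 × (284 mm)² = 63350 mm^2
Rod-side annular area A_ann = π/4 × (284² − 188²) = 35590 mm^2
t_ext = A_cap·L/Q = 1.217 s
t_ret = A_ann·L/Q = 0.6836 s
t_cycle = t_ext + t_ret

t ≈ 1.90 s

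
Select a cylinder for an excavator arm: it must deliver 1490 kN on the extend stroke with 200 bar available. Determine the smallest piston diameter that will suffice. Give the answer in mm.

D ≈ 308 mm

Extension force acts on the full piston face: F = P × (π/4)D².
D = √(4F / (πP)) = √(4 × 1490 kN / (π × 200 bar))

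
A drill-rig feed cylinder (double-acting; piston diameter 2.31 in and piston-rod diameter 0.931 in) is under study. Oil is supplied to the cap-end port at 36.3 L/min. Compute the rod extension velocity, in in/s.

v ≈ 8.81 in/s

Cap-side area A_cap = π/4 × (2.31 in)² = 4.191 in^2
v = Q / A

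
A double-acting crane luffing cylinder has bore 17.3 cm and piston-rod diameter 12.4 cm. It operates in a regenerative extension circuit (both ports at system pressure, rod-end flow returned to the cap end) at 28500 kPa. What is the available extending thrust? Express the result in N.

With equal pressure on both faces, forces on the annular region cancel; the net push is pressure × rod cross-section.
Rod cross-section A_rod = π/4 × (12.4 cm)² = 120.8 cm^2
F = P × A_rod

F ≈ 3.44e5 N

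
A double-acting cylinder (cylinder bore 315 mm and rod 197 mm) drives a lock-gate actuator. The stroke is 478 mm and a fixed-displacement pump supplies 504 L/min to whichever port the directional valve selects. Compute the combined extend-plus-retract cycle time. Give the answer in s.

t ≈ 7.13 s

Cap-side area A_cap = π/4 × (315 mm)² = 77930 mm^2
Rod-side annular area A_ann = π/4 × (315² − 197²) = 47450 mm^2
t_ext = A_cap·L/Q = 4.435 s
t_ret = A_ann·L/Q = 2.700 s
t_cycle = t_ext + t_ret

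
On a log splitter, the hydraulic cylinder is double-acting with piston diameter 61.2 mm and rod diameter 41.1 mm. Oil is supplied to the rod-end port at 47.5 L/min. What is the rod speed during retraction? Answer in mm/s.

Rod-side annular area A_ann = π/4 × (61.2² − 41.1²) = 1615 mm^2
Flow into the rod-end port fills the annular volume.
v = Q / A

v ≈ 490 mm/s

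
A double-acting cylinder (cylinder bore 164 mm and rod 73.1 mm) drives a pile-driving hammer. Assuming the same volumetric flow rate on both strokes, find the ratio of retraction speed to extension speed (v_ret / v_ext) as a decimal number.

Cap-side area A_cap = π/4 × (164 mm)² = 21120 mm^2
Rod-side annular area A_ann = π/4 × (164² − 73.1²) = 16930 mm^2
For equal Q, v ∝ 1/A, so v_ret/v_ext = A_cap/A_ann.

v_ret/v_ext ≈ 1.25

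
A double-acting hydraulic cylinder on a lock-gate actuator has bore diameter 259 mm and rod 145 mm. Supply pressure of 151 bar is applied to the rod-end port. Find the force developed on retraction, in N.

Rod-side annular area A_ann = π/4 × (259² − 145²) = 36170 mm^2
On retraction the pressure acts on the annular area (bore minus rod).
F = P × A_ann

F ≈ 5.46e5 N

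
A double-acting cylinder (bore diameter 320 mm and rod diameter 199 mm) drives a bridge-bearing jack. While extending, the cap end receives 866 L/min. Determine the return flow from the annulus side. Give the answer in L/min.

Q_out ≈ 531 L/min

Cap-side area A_cap = π/4 × (320 mm)² = 80420 mm^2
Rod-side annular area A_ann = π/4 × (320² − 199²) = 49320 mm^2
Piston speed v = Q_in/A_cap; rod-end outflow Q_out = v × A_ann = Q_in × A_ann/A_cap.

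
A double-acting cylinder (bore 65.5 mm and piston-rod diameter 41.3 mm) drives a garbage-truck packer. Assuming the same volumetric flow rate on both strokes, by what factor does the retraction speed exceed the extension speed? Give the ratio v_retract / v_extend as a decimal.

Cap-side area A_cap = π/4 × (65.5 mm)² = 3370 mm^2
Rod-side annular area A_ann = π/4 × (65.5² − 41.3²) = 2030 mm^2
For equal Q, v ∝ 1/A, so v_ret/v_ext = A_cap/A_ann.

v_ret/v_ext ≈ 1.66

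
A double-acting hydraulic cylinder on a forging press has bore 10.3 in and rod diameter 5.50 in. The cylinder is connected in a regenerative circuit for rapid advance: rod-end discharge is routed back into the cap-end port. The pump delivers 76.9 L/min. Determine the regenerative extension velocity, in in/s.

v ≈ 3.29 in/s

In regeneration the rod-end outflow joins the pump flow into the cap end, so the net volume the pump must supply per unit advance equals the rod cross-section area.
Rod cross-section A_rod = π/4 × (5.50 in)² = 23.76 in^2
v = Q_pump / A_rod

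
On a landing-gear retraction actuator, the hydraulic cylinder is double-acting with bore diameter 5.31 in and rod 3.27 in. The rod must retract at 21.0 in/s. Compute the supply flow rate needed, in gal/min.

Q ≈ 75.0 gal/min

Rod-side annular area A_ann = π/4 × (5.31² − 3.27²) = 13.75 in^2
Q = A × v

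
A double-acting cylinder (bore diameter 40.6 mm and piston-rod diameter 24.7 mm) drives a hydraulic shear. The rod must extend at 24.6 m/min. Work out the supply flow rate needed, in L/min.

Cap-side area A_cap = π/4 × (40.6 mm)² = 1295 mm^2
Q = A × v

Q ≈ 31.8 L/min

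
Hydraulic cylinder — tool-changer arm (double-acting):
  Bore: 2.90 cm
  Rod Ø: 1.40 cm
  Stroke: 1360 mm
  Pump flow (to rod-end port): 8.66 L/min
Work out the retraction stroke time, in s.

Rod-side annular area A_ann = π/4 × (2.90² − 1.40²) = 5.066 cm^2
Swept volume V = A × L; t = V / Q = A·L / Q

t ≈ 4.77 s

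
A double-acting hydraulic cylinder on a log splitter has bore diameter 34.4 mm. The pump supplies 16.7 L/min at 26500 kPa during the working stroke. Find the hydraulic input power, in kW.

W ≈ 7.38 kW

Hydraulic power = P × Q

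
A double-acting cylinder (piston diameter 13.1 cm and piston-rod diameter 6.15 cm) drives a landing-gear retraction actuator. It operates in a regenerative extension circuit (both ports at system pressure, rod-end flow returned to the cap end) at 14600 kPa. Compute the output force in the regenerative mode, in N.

With equal pressure on both faces, forces on the annular region cancel; the net push is pressure × rod cross-section.
Rod cross-section A_rod = π/4 × (6.15 cm)² = 29.71 cm^2
F = P × A_rod

F ≈ 43400 N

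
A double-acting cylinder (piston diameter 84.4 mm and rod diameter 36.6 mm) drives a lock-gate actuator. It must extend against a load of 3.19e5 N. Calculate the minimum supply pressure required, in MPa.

P ≈ 57.0 MPa

Cap-side area A_cap = π/4 × (84.4 mm)² = 5595 mm^2
P = F / A = 3.19e5 N / A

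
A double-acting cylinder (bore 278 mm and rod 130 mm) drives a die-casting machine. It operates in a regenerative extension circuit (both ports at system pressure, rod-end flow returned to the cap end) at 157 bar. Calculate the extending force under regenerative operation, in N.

With equal pressure on both faces, forces on the annular region cancel; the net push is pressure × rod cross-section.
Rod cross-section A_rod = π/4 × (130 mm)² = 13270 mm^2
F = P × A_rod

F ≈ 2.08e5 N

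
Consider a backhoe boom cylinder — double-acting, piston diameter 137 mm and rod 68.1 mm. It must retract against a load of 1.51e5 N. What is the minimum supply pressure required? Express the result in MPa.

P ≈ 13.6 MPa

Rod-side annular area A_ann = π/4 × (137² − 68.1²) = 11100 mm^2
Retraction: pressure acts on the annular area.
P = F / A = 1.51e5 N / A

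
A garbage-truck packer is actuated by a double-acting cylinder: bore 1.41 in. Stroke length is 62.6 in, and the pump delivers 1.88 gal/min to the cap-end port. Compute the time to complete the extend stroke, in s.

t ≈ 13.5 s

Cap-side area A_cap = π/4 × (1.41 in)² = 1.561 in^2
Swept volume V = A × L; t = V / Q = A·L / Q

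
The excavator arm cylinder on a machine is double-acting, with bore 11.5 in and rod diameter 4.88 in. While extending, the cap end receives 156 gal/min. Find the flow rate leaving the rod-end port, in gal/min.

Cap-side area A_cap = π/4 × (11.5 in)² = 103.9 in^2
Rod-side annular area A_ann = π/4 × (11.5² − 4.88²) = 85.17 in^2
Piston speed v = Q_in/A_cap; rod-end outflow Q_out = v × A_ann = Q_in × A_ann/A_cap.

Q_out ≈ 128 gal/min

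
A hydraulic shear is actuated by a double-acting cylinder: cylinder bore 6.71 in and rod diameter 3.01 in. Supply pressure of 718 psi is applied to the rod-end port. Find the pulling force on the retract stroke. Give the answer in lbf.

Rod-side annular area A_ann = π/4 × (6.71² − 3.01²) = 28.25 in^2
On retraction the pressure acts on the annular area (bore minus rod).
F = P × A_ann

F ≈ 20300 lbf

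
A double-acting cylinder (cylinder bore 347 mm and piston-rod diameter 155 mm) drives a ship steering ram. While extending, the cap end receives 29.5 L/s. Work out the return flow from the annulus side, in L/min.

Cap-side area A_cap = π/4 × (347 mm)² = 94570 mm^2
Rod-side annular area A_ann = π/4 × (347² − 155²) = 75700 mm^2
Piston speed v = Q_in/A_cap; rod-end outflow Q_out = v × A_ann = Q_in × A_ann/A_cap.

Q_out ≈ 1420 L/min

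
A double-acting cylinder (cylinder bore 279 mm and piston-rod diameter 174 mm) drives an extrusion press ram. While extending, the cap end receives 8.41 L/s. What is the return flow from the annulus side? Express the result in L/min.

Q_out ≈ 308 L/min

Cap-side area A_cap = π/4 × (279 mm)² = 61140 mm^2
Rod-side annular area A_ann = π/4 × (279² − 174²) = 37360 mm^2
Piston speed v = Q_in/A_cap; rod-end outflow Q_out = v × A_ann = Q_in × A_ann/A_cap.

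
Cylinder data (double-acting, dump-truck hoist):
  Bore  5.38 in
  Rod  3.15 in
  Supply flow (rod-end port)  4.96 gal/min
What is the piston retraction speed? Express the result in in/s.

Rod-side annular area A_ann = π/4 × (5.38² − 3.15²) = 14.94 in^2
Flow into the rod-end port fills the annular volume.
v = Q / A

v ≈ 1.28 in/s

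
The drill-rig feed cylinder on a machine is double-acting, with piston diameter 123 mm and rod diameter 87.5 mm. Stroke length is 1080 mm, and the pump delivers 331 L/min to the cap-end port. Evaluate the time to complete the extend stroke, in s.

t ≈ 2.33 s

Cap-side area A_cap = π/4 × (123 mm)² = 11880 mm^2
Swept volume V = A × L; t = V / Q = A·L / Q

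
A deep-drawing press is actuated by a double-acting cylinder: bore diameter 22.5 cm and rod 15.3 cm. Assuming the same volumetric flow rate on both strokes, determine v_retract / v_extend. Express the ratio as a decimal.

v_ret/v_ext ≈ 1.86

Cap-side area A_cap = π/4 × (22.5 cm)² = 397.6 cm^2
Rod-side annular area A_ann = π/4 × (22.5² − 15.3²) = 213.8 cm^2
For equal Q, v ∝ 1/A, so v_ret/v_ext = A_cap/A_ann.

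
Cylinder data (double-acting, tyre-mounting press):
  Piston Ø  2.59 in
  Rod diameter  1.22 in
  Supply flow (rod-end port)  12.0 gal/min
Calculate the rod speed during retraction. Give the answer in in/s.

Rod-side annular area A_ann = π/4 × (2.59² − 1.22²) = 4.100 in^2
Flow into the rod-end port fills the annular volume.
v = Q / A

v ≈ 11.3 in/s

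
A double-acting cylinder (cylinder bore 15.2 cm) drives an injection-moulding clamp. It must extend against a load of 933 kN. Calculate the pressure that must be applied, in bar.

Cap-side area A_cap = π/4 × (15.2 cm)² = 181.5 cm^2
P = F / A = 933 kN / A

P ≈ 514 bar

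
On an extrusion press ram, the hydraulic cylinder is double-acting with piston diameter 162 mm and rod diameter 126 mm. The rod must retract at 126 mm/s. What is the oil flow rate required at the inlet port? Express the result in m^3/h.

Q ≈ 3.69 m^3/h

Rod-side annular area A_ann = π/4 × (162² − 126²) = 8143 mm^2
Q = A × v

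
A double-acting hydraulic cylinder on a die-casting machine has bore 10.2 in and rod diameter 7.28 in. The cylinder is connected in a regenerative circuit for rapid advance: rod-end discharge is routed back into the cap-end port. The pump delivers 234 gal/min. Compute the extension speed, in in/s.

v ≈ 21.6 in/s

In regeneration the rod-end outflow joins the pump flow into the cap end, so the net volume the pump must supply per unit advance equals the rod cross-section area.
Rod cross-section A_rod = π/4 × (7.28 in)² = 41.62 in^2
v = Q_pump / A_rod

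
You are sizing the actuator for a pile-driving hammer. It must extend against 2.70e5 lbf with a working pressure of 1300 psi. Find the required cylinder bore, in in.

D ≈ 16.3 in

Extension force acts on the full piston face: F = P × (π/4)D².
D = √(4F / (πP)) = √(4 × 2.70e5 lbf / (π × 1300 psi))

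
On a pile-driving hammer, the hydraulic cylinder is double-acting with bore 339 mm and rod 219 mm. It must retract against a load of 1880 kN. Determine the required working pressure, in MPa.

Rod-side annular area A_ann = π/4 × (339² − 219²) = 52590 mm^2
Retraction: pressure acts on the annular area.
P = F / A = 1880 kN / A

P ≈ 35.7 MPa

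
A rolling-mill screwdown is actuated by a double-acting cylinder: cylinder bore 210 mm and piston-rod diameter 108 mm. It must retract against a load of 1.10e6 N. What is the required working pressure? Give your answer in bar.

P ≈ 432 bar

Rod-side annular area A_ann = π/4 × (210² − 108²) = 25480 mm^2
Retraction: pressure acts on the annular area.
P = F / A = 1.10e6 N / A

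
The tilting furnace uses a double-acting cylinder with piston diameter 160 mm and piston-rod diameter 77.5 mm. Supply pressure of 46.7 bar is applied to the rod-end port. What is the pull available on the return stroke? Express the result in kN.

F ≈ 71.9 kN

Rod-side annular area A_ann = π/4 × (160² − 77.5²) = 15390 mm^2
On retraction the pressure acts on the annular area (bore minus rod).
F = P × A_ann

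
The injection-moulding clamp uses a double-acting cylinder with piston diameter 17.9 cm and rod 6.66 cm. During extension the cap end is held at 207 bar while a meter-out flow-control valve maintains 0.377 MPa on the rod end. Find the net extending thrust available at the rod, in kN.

Cap-side area A_cap = π/4 × (17.9 cm)² = 251.6 cm^2
Rod-side annular area A_ann = π/4 × (17.9² − 6.66²) = 216.8 cm^2
Net thrust = P_cap·A_cap − P_rod·A_ann = 520.9 kN − 8.174 kN

F ≈ 513 kN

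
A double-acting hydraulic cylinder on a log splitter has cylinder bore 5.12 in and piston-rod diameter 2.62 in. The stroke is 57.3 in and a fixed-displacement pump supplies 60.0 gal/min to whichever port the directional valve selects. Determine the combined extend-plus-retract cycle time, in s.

Cap-side area A_cap = π/4 × (5.12 in)² = 20.59 in^2
Rod-side annular area A_ann = π/4 × (5.12² − 2.62²) = 15.20 in^2
t_ext = A_cap·L/Q = 5.107 s
t_ret = A_ann·L/Q = 3.770 s
t_cycle = t_ext + t_ret

t ≈ 8.88 s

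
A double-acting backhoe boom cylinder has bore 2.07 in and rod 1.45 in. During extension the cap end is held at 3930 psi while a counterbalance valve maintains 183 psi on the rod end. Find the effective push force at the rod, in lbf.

F ≈ 12900 lbf

Cap-side area A_cap = π/4 × (2.07 in)² = 3.365 in^2
Rod-side annular area A_ann = π/4 × (2.07² − 1.45²) = 1.714 in^2
Net thrust = P_cap·A_cap − P_rod·A_ann = 13230 lbf − 313.7 lbf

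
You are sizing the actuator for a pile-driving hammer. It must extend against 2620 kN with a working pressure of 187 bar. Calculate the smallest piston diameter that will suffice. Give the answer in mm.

Extension force acts on the full piston face: F = P × (π/4)D².
D = √(4F / (πP)) = √(4 × 2620 kN / (π × 187 bar))

D ≈ 422 mm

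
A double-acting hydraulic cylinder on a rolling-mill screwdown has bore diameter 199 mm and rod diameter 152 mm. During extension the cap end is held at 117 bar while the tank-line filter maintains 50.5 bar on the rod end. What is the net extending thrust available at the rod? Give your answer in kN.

F ≈ 298 kN

Cap-side area A_cap = π/4 × (199 mm)² = 31100 mm^2
Rod-side annular area A_ann = π/4 × (199² − 152²) = 12960 mm^2
Net thrust = P_cap·A_cap − P_rod·A_ann = 363.9 kN − 65.43 kN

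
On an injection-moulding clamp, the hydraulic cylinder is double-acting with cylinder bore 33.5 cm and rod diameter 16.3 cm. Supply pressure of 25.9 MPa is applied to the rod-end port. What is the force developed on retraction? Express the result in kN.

F ≈ 1740 kN

Rod-side annular area A_ann = π/4 × (33.5² − 16.3²) = 672.7 cm^2
On retraction the pressure acts on the annular area (bore minus rod).
F = P × A_ann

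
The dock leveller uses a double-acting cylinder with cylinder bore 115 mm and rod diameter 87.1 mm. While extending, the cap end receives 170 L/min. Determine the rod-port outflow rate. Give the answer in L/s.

Cap-side area A_cap = π/4 × (115 mm)² = 10390 mm^2
Rod-side annular area A_ann = π/4 × (115² − 87.1²) = 4429 mm^2
Piston speed v = Q_in/A_cap; rod-end outflow Q_out = v × A_ann = Q_in × A_ann/A_cap.

Q_out ≈ 1.21 L/s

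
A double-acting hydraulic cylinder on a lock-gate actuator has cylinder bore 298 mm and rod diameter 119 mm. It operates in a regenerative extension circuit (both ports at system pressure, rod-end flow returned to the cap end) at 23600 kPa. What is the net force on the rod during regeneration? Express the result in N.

With equal pressure on both faces, forces on the annular region cancel; the net push is pressure × rod cross-section.
Rod cross-section A_rod = π/4 × (119 mm)² = 11120 mm^2
F = P × A_rod

F ≈ 2.62e5 N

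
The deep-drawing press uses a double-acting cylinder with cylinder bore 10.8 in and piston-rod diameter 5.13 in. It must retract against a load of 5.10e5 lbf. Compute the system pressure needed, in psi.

P ≈ 7190 psi

Rod-side annular area A_ann = π/4 × (10.8² − 5.13²) = 70.94 in^2
Retraction: pressure acts on the annular area.
P = F / A = 5.10e5 lbf / A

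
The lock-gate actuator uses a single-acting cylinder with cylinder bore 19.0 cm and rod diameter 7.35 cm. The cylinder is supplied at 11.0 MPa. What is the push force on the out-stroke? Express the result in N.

Cap-side area A_cap = π/4 × (19.0 cm)² = 283.5 cm^2
F = P × A_cap = 11.0 MPa × A_cap

F ≈ 3.12e5 N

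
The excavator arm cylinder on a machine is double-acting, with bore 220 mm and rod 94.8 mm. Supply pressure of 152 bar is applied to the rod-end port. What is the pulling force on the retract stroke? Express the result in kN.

Rod-side annular area A_ann = π/4 × (220² − 94.8²) = 30950 mm^2
On retraction the pressure acts on the annular area (bore minus rod).
F = P × A_ann

F ≈ 471 kN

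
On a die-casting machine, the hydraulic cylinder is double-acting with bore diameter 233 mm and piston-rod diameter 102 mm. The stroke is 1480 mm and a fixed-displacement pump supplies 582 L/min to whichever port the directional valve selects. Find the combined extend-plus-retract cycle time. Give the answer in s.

Cap-side area A_cap = π/4 × (233 mm)² = 42640 mm^2
Rod-side annular area A_ann = π/4 × (233² − 102²) = 34470 mm^2
t_ext = A_cap·L/Q = 6.506 s
t_ret = A_ann·L/Q = 5.259 s
t_cycle = t_ext + t_ret

t ≈ 11.8 s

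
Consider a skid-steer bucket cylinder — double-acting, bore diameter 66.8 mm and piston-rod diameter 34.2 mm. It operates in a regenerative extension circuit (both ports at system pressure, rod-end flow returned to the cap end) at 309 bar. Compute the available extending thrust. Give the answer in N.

With equal pressure on both faces, forces on the annular region cancel; the net push is pressure × rod cross-section.
Rod cross-section A_rod = π/4 × (34.2 mm)² = 918.6 mm^2
F = P × A_rod

F ≈ 28400 N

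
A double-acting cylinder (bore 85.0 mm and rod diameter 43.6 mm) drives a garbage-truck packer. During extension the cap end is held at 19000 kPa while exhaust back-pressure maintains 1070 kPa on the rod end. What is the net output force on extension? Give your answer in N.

F ≈ 1.03e5 N

Cap-side area A_cap = π/4 × (85.0 mm)² = 5675 mm^2
Rod-side annular area A_ann = π/4 × (85.0² − 43.6²) = 4181 mm^2
Net thrust = P_cap·A_cap − P_rod·A_ann = 1.078e5 N − 4474 N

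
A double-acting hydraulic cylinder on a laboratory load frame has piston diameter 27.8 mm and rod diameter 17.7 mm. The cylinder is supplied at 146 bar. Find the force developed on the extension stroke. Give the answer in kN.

F ≈ 8.86 kN

Cap-side area A_cap = π/4 × (27.8 mm)² = 607.0 mm^2
F = P × A_cap = 146 bar × A_cap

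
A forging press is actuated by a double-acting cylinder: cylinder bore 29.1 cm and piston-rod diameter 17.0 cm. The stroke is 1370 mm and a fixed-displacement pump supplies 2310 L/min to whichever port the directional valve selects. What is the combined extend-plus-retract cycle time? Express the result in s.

Cap-side area A_cap = π/4 × (29.1 cm)² = 665.1 cm^2
Rod-side annular area A_ann = π/4 × (29.1² − 17.0²) = 438.1 cm^2
t_ext = A_cap·L/Q = 2.367 s
t_ret = A_ann·L/Q = 1.559 s
t_cycle = t_ext + t_ret

t ≈ 3.93 s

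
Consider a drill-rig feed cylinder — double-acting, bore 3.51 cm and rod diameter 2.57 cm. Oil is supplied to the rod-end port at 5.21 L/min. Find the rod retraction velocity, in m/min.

Rod-side annular area A_ann = π/4 × (3.51² − 2.57²) = 4.489 cm^2
Flow into the rod-end port fills the annular volume.
v = Q / A

v ≈ 11.6 m/min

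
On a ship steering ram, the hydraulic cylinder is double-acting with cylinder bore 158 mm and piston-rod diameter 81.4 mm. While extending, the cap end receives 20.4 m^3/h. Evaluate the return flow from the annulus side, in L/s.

Q_out ≈ 4.16 L/s

Cap-side area A_cap = π/4 × (158 mm)² = 19610 mm^2
Rod-side annular area A_ann = π/4 × (158² − 81.4²) = 14400 mm^2
Piston speed v = Q_in/A_cap; rod-end outflow Q_out = v × A_ann = Q_in × A_ann/A_cap.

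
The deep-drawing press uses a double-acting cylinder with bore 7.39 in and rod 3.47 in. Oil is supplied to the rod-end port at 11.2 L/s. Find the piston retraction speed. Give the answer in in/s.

v ≈ 20.4 in/s

Rod-side annular area A_ann = π/4 × (7.39² − 3.47²) = 33.44 in^2
Flow into the rod-end port fills the annular volume.
v = Q / A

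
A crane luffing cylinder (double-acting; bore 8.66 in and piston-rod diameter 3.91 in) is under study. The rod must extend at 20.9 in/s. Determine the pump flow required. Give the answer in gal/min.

Cap-side area A_cap = π/4 × (8.66 in)² = 58.90 in^2
Q = A × v

Q ≈ 320 gal/min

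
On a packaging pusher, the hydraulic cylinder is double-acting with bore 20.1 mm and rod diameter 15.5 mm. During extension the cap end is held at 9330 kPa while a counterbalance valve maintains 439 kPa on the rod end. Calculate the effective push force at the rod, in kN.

F ≈ 2.90 kN

Cap-side area A_cap = π/4 × (20.1 mm)² = 317.3 mm^2
Rod-side annular area A_ann = π/4 × (20.1² − 15.5²) = 128.6 mm^2
Net thrust = P_cap·A_cap − P_rod·A_ann = 2.960 kN − 0.05646 kN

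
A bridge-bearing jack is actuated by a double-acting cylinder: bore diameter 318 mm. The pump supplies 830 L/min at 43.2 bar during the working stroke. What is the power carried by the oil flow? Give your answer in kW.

Hydraulic power = P × Q

W ≈ 59.8 kW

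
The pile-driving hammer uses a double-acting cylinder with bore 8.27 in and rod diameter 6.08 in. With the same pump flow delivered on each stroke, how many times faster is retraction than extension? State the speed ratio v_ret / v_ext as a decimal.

v_ret/v_ext ≈ 2.18

Cap-side area A_cap = π/4 × (8.27 in)² = 53.72 in^2
Rod-side annular area A_ann = π/4 × (8.27² − 6.08²) = 24.68 in^2
For equal Q, v ∝ 1/A, so v_ret/v_ext = A_cap/A_ann.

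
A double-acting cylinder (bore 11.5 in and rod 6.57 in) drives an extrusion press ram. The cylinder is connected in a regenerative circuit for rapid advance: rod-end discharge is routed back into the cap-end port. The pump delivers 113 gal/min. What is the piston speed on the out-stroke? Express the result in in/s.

In regeneration the rod-end outflow joins the pump flow into the cap end, so the net volume the pump must supply per unit advance equals the rod cross-section area.
Rod cross-section A_rod = π/4 × (6.57 in)² = 33.90 in^2
v = Q_pump / A_rod

v ≈ 12.8 in/s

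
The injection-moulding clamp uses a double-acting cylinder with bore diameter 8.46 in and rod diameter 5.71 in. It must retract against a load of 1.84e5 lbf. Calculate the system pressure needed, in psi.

P ≈ 6010 psi

Rod-side annular area A_ann = π/4 × (8.46² − 5.71²) = 30.61 in^2
Retraction: pressure acts on the annular area.
P = F / A = 1.84e5 lbf / A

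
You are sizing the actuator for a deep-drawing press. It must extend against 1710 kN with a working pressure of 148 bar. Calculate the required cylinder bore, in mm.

Extension force acts on the full piston face: F = P × (π/4)D².
D = √(4F / (πP)) = √(4 × 1710 kN / (π × 148 bar))

D ≈ 384 mm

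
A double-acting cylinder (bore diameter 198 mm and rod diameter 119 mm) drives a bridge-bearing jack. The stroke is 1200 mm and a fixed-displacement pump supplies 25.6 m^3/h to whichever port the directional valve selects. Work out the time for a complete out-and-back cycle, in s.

Cap-side area A_cap = π/4 × (198 mm)² = 30790 mm^2
Rod-side annular area A_ann = π/4 × (198² − 119²) = 19670 mm^2
t_ext = A_cap·L/Q = 5.196 s
t_ret = A_ann·L/Q = 3.319 s
t_cycle = t_ext + t_ret

t ≈ 8.52 s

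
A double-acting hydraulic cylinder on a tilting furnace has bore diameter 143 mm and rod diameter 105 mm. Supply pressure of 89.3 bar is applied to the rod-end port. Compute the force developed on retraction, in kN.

Rod-side annular area A_ann = π/4 × (143² − 105²) = 7402 mm^2
On retraction the pressure acts on the annular area (bore minus rod).
F = P × A_ann

F ≈ 66.1 kN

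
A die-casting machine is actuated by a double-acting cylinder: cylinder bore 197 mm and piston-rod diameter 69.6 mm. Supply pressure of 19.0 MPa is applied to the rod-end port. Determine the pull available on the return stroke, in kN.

Rod-side annular area A_ann = π/4 × (197² − 69.6²) = 26680 mm^2
On retraction the pressure acts on the annular area (bore minus rod).
F = P × A_ann

F ≈ 507 kN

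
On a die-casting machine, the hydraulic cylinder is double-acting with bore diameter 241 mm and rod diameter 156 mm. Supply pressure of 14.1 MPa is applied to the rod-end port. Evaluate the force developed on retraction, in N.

Rod-side annular area A_ann = π/4 × (241² − 156²) = 26500 mm^2
On retraction the pressure acts on the annular area (bore minus rod).
F = P × A_ann

F ≈ 3.74e5 N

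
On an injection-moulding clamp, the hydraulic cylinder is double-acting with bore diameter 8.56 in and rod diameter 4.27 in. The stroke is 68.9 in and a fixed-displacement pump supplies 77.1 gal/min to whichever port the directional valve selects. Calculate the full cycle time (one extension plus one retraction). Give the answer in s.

Cap-side area A_cap = π/4 × (8.56 in)² = 57.55 in^2
Rod-side annular area A_ann = π/4 × (8.56² − 4.27²) = 43.23 in^2
t_ext = A_cap·L/Q = 13.36 s
t_ret = A_ann·L/Q = 10.03 s
t_cycle = t_ext + t_ret

t ≈ 23.4 s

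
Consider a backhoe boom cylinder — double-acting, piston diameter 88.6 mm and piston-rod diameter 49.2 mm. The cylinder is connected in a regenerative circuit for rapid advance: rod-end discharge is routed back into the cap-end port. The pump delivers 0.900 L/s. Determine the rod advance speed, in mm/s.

v ≈ 473 mm/s

In regeneration the rod-end outflow joins the pump flow into the cap end, so the net volume the pump must supply per unit advance equals the rod cross-section area.
Rod cross-section A_rod = π/4 × (49.2 mm)² = 1901 mm^2
v = Q_pump / A_rod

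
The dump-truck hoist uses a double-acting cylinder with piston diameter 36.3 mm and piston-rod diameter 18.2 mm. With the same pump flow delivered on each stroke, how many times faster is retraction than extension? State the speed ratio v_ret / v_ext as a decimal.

Cap-side area A_cap = π/4 × (36.3 mm)² = 1035 mm^2
Rod-side annular area A_ann = π/4 × (36.3² − 18.2²) = 774.8 mm^2
For equal Q, v ∝ 1/A, so v_ret/v_ext = A_cap/A_ann.

v_ret/v_ext ≈ 1.34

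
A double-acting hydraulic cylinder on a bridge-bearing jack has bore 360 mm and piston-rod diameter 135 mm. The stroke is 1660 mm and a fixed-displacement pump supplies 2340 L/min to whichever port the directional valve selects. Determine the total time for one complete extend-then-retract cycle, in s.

Cap-side area A_cap = π/4 × (360 mm)² = 1.018e5 mm^2
Rod-side annular area A_ann = π/4 × (360² − 135²) = 87470 mm^2
t_ext = A_cap·L/Q = 4.332 s
t_ret = A_ann·L/Q = 3.723 s
t_cycle = t_ext + t_ret

t ≈ 8.06 s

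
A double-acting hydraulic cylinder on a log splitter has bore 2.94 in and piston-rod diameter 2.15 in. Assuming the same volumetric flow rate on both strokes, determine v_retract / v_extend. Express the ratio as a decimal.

v_ret/v_ext ≈ 2.15

Cap-side area A_cap = π/4 × (2.94 in)² = 6.789 in^2
Rod-side annular area A_ann = π/4 × (2.94² − 2.15²) = 3.158 in^2
For equal Q, v ∝ 1/A, so v_ret/v_ext = A_cap/A_ann.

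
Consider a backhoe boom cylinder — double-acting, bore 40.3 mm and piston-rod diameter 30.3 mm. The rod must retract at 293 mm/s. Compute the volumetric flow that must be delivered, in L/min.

Q ≈ 9.75 L/min

Rod-side annular area A_ann = π/4 × (40.3² − 30.3²) = 554.5 mm^2
Q = A × v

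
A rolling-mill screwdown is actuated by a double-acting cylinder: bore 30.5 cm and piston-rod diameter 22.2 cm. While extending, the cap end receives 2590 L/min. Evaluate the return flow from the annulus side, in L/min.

Q_out ≈ 1220 L/min

Cap-side area A_cap = π/4 × (30.5 cm)² = 730.6 cm^2
Rod-side annular area A_ann = π/4 × (30.5² − 22.2²) = 343.5 cm^2
Piston speed v = Q_in/A_cap; rod-end outflow Q_out = v × A_ann = Q_in × A_ann/A_cap.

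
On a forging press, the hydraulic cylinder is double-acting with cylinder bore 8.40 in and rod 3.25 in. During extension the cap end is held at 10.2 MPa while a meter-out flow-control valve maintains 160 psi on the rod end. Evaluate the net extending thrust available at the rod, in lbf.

Cap-side area A_cap = π/4 × (8.40 in)² = 55.42 in^2
Rod-side annular area A_ann = π/4 × (8.40² − 3.25²) = 47.12 in^2
Net thrust = P_cap·A_cap − P_rod·A_ann = 81980 lbf − 7540 lbf

F ≈ 74400 lbf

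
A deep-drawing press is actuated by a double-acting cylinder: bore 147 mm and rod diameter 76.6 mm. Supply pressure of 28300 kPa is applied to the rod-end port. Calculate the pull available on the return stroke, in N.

F ≈ 3.50e5 N

Rod-side annular area A_ann = π/4 × (147² − 76.6²) = 12360 mm^2
On retraction the pressure acts on the annular area (bore minus rod).
F = P × A_ann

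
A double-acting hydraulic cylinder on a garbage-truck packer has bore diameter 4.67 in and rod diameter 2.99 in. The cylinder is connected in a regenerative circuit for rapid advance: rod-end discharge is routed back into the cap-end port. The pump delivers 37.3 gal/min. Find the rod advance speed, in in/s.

v ≈ 20.5 in/s

In regeneration the rod-end outflow joins the pump flow into the cap end, so the net volume the pump must supply per unit advance equals the rod cross-section area.
Rod cross-section A_rod = π/4 × (2.99 in)² = 7.022 in^2
v = Q_pump / A_rod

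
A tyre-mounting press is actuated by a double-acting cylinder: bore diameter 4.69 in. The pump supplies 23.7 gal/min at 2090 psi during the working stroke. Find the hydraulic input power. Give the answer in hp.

W ≈ 28.9 hp

Hydraulic power = P × Q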